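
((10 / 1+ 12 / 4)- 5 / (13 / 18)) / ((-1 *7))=-79 / 91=-0.87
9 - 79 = -70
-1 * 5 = -5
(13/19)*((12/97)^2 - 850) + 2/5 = -519480348/893855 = -581.17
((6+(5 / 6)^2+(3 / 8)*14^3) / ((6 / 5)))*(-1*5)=-932125 / 216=-4315.39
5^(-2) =1 / 25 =0.04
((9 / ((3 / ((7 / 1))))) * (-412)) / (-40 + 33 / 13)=112476 / 487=230.96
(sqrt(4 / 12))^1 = 0.58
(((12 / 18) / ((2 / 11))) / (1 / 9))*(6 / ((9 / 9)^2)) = 198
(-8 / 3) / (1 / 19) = -152 / 3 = -50.67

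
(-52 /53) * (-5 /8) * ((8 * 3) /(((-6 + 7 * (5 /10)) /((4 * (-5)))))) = 117.74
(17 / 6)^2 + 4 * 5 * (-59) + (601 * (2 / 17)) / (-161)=-115520039 / 98532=-1172.41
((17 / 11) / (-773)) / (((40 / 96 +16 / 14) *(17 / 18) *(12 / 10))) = -1260 / 1113893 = -0.00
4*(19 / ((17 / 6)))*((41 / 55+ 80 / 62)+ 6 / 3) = 3137736 / 28985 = 108.25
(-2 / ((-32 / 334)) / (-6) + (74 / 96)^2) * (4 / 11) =-6647 / 6336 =-1.05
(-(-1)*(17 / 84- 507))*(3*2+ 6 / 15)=-340568 / 105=-3243.50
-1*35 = -35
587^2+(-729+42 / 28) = 687683 / 2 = 343841.50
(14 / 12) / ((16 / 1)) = 7 / 96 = 0.07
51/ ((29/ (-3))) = -153/ 29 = -5.28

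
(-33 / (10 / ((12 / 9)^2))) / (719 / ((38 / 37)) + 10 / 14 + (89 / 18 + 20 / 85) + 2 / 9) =-99484 / 11975305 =-0.01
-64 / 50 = -32 / 25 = -1.28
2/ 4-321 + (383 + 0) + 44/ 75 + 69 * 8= 92263/ 150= 615.09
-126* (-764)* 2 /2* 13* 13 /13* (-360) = -450515520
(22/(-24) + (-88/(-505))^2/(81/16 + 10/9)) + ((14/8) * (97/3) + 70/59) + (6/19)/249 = 3598246745965169/63283352297025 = 56.86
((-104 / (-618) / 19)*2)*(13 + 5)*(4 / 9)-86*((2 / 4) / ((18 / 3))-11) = 11025445 / 11742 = 938.98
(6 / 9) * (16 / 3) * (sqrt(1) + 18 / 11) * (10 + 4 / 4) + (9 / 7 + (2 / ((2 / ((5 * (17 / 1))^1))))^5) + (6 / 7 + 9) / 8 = 2236274828237 / 504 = 4437053230.63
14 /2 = 7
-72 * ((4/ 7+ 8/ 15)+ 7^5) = -42356424/ 35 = -1210183.54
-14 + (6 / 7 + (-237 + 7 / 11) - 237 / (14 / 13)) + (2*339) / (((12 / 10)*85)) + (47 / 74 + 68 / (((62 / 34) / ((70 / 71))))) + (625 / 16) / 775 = -425.48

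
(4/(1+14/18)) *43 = 387/4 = 96.75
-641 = -641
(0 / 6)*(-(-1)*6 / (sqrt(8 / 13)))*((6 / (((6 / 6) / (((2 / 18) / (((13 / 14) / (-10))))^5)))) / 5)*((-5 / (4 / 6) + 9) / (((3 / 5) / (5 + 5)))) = 0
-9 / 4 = -2.25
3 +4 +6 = 13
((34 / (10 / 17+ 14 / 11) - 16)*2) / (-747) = -395 / 64989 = -0.01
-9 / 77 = -0.12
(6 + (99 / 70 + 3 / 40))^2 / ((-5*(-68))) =4397409 / 26656000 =0.16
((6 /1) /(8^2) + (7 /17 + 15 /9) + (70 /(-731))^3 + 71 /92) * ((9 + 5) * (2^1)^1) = 17768295160483 /215621075832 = 82.41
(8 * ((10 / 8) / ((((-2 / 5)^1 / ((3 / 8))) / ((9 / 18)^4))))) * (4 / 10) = -15 / 64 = -0.23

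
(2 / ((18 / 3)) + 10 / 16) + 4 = 119 / 24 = 4.96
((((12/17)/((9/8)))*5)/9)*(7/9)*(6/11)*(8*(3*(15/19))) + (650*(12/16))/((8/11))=344386925/511632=673.11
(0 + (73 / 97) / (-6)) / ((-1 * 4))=73 / 2328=0.03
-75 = -75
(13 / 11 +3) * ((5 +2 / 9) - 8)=-1150 / 99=-11.62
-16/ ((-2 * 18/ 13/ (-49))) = -2548/ 9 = -283.11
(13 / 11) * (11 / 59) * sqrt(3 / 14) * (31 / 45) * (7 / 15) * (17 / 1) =6851 * sqrt(42) / 79650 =0.56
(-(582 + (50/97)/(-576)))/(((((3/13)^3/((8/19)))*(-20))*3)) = 35720423219/107483760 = 332.33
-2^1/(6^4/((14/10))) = -7/3240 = -0.00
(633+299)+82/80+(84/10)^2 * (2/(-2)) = 172493/200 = 862.46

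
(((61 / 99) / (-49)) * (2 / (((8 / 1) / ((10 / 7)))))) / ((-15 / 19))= 0.01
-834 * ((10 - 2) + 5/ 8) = -7193.25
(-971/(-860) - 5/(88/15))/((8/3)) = 15711/151360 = 0.10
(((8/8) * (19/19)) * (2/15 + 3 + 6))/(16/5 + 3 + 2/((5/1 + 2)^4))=328937/223323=1.47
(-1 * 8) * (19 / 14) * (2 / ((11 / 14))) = -304 / 11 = -27.64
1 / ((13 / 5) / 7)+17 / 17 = 48 / 13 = 3.69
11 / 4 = 2.75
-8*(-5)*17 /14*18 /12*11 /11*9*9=41310 /7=5901.43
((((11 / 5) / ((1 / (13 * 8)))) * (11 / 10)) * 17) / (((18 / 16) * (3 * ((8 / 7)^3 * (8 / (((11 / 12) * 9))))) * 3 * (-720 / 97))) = -9786697921 / 248832000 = -39.33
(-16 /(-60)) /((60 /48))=16 /75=0.21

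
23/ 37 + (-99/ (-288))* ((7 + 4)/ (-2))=-3005/ 2368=-1.27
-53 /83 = -0.64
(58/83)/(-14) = -29/581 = -0.05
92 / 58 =46 / 29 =1.59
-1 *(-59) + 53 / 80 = 4773 / 80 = 59.66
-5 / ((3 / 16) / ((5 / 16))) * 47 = -1175 / 3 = -391.67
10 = 10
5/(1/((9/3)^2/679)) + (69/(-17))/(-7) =7458/11543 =0.65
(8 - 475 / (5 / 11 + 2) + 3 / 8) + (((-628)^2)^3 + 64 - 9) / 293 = 13249869887857156981 / 63288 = 209358328401231.78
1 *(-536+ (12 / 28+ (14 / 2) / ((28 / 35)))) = -14751 / 28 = -526.82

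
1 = 1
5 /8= 0.62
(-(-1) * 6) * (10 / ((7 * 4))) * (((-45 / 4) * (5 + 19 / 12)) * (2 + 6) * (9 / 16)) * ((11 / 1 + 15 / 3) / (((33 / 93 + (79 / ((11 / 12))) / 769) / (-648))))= 13591827305100 / 857059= 15858683.36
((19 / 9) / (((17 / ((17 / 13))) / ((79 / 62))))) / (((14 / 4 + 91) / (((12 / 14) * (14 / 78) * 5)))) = 15010 / 8911539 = 0.00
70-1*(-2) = 72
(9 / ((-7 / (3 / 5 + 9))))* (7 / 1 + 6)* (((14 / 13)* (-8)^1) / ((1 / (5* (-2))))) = -13824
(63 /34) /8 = 63 /272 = 0.23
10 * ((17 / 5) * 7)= 238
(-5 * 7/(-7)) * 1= 5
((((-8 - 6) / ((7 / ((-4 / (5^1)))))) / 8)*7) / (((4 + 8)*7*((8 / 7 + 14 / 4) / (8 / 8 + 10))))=0.04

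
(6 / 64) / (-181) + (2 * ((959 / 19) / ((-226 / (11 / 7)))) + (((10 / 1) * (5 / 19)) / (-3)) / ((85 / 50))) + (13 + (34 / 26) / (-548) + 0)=13304854476785 / 1129521997344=11.78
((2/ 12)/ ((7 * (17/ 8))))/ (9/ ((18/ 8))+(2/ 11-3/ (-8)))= 352/ 143157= 0.00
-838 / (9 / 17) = -14246 / 9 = -1582.89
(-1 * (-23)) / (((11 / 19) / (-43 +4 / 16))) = -74727 / 44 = -1698.34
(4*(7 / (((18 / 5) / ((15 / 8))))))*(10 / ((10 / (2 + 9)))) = 1925 / 12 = 160.42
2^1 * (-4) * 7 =-56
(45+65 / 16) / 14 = 785 / 224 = 3.50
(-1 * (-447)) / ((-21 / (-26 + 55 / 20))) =494.89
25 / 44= 0.57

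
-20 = -20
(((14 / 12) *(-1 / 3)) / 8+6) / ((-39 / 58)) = -24853 / 2808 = -8.85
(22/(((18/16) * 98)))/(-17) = -88/7497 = -0.01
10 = 10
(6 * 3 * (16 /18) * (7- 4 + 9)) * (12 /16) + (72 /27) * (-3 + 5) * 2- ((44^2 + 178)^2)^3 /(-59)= 267763362137047563184 /177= 1512787356706483407.82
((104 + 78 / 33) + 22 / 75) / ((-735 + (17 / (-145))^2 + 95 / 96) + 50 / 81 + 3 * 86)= -63937099008 / 284973209257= -0.22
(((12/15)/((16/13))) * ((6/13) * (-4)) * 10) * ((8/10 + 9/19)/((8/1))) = -363/190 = -1.91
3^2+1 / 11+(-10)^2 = 1200 / 11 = 109.09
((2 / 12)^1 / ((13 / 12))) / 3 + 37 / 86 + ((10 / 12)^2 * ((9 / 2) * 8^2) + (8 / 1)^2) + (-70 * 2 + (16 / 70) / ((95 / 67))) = 124.64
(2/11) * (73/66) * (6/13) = 146/1573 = 0.09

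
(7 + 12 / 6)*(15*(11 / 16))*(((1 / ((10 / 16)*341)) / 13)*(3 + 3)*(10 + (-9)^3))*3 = -174717 / 403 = -433.54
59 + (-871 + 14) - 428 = -1226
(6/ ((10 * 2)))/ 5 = 3/ 50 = 0.06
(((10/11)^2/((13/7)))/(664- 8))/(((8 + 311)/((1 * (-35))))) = -6125/82293068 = -0.00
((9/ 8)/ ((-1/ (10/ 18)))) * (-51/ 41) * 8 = 255/ 41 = 6.22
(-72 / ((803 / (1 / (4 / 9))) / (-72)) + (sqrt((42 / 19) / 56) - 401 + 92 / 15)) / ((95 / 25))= -4581209 / 45771 + 5 * sqrt(57) / 722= -100.04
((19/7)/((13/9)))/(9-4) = 171/455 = 0.38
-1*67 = -67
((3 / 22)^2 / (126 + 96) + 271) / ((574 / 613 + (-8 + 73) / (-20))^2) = 7294532291782 / 144082973133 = 50.63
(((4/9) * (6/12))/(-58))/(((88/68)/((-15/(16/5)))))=425/30624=0.01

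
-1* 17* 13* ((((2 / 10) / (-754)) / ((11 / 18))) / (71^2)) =153 / 8040395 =0.00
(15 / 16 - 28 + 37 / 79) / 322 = -33615 / 407008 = -0.08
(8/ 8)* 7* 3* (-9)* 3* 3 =-1701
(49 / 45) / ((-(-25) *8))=49 / 9000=0.01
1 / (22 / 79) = 79 / 22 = 3.59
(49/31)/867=49/26877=0.00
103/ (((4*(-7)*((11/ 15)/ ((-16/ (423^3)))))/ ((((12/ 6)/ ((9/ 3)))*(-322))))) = -189520/ 832556637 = -0.00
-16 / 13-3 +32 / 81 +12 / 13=-3067 / 1053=-2.91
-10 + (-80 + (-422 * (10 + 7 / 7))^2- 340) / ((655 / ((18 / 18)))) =21541194 / 655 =32887.32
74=74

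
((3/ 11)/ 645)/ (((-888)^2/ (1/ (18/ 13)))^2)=169/ 476461724617359360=0.00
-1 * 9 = -9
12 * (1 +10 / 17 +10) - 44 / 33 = 7024 / 51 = 137.73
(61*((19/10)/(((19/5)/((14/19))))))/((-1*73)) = -0.31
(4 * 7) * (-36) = -1008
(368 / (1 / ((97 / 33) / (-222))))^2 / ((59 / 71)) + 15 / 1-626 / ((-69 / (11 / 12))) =1889462107871 / 36415282266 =51.89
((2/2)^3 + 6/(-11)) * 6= 30/11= 2.73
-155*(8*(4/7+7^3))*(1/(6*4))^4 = -372775/290304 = -1.28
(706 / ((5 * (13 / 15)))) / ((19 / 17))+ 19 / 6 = 148.94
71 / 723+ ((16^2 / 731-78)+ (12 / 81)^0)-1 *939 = -536732219 / 528513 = -1015.55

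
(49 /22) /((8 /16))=49 /11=4.45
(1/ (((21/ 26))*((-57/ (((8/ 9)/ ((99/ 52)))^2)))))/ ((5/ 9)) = -0.01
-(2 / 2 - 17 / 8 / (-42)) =-353 / 336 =-1.05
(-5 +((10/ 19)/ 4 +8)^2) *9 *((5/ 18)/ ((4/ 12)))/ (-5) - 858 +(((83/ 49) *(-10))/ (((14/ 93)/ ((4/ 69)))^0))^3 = -1973995238863/ 339770312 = -5809.79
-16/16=-1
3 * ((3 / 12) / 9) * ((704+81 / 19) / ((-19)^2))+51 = 4211165 / 82308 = 51.16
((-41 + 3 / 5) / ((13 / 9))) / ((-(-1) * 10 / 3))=-2727 / 325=-8.39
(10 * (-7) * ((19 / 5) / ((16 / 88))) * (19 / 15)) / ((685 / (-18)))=166782 / 3425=48.70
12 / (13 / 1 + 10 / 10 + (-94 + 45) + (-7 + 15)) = -4 / 9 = -0.44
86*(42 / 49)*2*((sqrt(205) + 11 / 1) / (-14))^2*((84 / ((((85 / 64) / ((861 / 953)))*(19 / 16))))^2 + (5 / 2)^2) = 31216044646601830851*sqrt(205) / 812503002725575 + 462565025217827129883 / 812503002725575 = 1119393.73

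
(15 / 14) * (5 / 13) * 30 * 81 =91125 / 91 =1001.37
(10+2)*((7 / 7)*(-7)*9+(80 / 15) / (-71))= -53740 / 71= -756.90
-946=-946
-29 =-29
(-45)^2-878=1147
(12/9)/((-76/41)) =-41/57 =-0.72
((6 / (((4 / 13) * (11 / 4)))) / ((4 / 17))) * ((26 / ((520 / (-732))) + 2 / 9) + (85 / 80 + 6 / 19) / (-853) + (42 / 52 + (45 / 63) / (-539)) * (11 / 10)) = -6278946176309 / 5870305056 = -1069.61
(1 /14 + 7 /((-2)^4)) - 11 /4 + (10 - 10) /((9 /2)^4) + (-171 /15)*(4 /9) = -12277 /1680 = -7.31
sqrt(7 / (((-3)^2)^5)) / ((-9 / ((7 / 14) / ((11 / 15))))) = -5 * sqrt(7) / 16038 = -0.00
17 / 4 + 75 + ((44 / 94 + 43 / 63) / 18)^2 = 112567622183 / 1420338402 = 79.25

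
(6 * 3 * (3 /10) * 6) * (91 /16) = 7371 /40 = 184.28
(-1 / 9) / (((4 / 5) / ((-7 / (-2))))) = -35 / 72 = -0.49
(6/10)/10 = 3/50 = 0.06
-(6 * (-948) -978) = 6666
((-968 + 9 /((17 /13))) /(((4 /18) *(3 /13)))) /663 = -16339 /578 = -28.27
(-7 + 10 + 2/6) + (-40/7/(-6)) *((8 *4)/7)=1130/147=7.69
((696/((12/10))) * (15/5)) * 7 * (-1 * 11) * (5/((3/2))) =-446600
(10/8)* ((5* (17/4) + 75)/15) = 385/48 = 8.02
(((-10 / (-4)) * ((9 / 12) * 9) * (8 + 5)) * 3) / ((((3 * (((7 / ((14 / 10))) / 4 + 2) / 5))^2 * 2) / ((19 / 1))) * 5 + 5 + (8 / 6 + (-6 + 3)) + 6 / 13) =19506825 / 171799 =113.54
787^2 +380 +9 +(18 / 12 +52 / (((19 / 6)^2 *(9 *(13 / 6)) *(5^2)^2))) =279666474567 / 451250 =619759.50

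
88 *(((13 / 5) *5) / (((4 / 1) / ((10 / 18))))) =1430 / 9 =158.89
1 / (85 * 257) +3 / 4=65539 / 87380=0.75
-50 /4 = -25 /2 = -12.50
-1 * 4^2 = -16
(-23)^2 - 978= -449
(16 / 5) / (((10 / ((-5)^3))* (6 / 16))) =-320 / 3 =-106.67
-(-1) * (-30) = -30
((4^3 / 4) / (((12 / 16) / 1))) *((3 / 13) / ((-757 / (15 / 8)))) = -0.01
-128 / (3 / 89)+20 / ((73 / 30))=-829816 / 219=-3789.11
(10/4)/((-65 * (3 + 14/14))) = -1/104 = -0.01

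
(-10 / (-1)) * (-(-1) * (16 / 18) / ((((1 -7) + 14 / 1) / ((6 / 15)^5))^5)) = 16384 / 536441802978515625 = 0.00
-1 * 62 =-62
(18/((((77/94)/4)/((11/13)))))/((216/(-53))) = -18.25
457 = 457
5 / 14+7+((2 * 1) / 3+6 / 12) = 179 / 21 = 8.52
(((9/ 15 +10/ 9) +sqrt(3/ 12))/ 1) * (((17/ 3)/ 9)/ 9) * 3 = 3383/ 7290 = 0.46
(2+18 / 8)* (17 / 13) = 289 / 52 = 5.56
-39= -39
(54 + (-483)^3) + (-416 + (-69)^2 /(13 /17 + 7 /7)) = -1126762511 /10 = -112676251.10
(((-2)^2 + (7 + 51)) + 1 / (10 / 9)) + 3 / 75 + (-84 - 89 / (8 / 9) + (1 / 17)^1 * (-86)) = -429229 / 3400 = -126.24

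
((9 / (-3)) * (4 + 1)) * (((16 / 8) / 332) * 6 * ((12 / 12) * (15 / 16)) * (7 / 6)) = -1575 / 2656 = -0.59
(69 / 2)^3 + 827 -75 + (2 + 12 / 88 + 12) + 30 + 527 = 3730035 / 88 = 42386.76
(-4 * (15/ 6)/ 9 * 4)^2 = 1600/ 81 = 19.75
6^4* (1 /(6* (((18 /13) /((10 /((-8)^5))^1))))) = -195 /4096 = -0.05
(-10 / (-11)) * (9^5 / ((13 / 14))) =8266860 / 143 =57810.21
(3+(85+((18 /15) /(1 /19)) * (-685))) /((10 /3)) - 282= -4941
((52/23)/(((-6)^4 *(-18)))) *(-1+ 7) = -13/22356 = -0.00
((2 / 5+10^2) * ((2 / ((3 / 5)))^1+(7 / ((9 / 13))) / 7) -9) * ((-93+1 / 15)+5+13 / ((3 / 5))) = -21053914 / 675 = -31190.98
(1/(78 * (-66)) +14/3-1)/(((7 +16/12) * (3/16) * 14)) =0.17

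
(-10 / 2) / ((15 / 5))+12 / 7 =0.05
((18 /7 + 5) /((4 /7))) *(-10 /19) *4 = -530 /19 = -27.89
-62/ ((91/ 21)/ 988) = -14136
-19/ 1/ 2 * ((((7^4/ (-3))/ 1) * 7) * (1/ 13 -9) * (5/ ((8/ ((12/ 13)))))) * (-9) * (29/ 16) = 12085157385/ 2704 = 4469362.94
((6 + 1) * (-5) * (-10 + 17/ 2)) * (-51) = -5355/ 2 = -2677.50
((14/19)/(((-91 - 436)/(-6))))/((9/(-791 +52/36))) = -616/837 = -0.74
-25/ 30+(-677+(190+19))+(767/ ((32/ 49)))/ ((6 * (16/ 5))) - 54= -472743/ 1024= -461.66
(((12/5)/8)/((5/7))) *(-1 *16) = -168/25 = -6.72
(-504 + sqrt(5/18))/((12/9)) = -378 + sqrt(10)/8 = -377.60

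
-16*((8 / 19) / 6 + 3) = -49.12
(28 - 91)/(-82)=63/82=0.77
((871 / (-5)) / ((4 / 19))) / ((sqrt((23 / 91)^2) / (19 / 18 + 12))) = -70780073 / 1656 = -42741.59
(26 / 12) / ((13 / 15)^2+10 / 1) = 975 / 4838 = 0.20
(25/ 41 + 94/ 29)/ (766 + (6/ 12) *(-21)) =9158/ 1796579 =0.01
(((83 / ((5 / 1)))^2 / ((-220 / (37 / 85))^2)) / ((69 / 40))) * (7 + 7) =66017287 / 7540190625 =0.01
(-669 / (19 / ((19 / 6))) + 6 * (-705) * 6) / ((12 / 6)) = -50983 / 4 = -12745.75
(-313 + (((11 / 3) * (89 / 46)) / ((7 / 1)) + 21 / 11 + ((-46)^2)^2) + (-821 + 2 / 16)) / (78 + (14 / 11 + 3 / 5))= 56043.22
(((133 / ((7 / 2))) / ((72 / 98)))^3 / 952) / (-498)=-115279213 / 394989696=-0.29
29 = 29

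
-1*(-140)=140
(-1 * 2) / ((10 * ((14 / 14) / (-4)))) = 0.80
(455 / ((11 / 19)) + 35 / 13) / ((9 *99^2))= 12530 / 1401543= 0.01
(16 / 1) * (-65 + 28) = -592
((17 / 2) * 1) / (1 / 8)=68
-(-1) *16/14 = 8/7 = 1.14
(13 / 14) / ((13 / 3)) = 3 / 14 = 0.21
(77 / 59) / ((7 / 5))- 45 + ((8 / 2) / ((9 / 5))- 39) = -42929 / 531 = -80.85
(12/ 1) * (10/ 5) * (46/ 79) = 1104/ 79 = 13.97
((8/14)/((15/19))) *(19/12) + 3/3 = 676/315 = 2.15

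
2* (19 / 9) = 38 / 9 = 4.22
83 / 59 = 1.41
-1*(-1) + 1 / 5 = 6 / 5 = 1.20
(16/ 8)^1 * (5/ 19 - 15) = -560/ 19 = -29.47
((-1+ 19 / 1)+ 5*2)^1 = 28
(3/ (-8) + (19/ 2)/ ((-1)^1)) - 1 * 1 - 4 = -119/ 8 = -14.88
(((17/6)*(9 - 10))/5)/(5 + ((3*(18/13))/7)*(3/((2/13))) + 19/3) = -119/4810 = -0.02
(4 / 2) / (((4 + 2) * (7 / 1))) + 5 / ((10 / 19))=401 / 42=9.55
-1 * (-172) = 172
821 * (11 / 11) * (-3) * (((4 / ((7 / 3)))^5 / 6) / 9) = -11349504 / 16807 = -675.28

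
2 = 2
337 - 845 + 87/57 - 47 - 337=-16919/19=-890.47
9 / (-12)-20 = -83 / 4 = -20.75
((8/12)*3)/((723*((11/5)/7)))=70/7953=0.01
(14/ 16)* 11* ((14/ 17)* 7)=3773/ 68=55.49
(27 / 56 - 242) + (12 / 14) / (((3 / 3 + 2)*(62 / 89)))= -418563 / 1736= -241.11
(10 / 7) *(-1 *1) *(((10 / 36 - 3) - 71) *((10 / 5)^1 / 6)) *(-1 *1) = -6635 / 189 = -35.11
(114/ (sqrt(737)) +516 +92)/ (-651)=-608/ 651 -38 * sqrt(737)/ 159929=-0.94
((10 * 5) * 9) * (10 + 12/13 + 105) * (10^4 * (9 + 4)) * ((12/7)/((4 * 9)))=2260500000/7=322928571.43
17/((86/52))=442/43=10.28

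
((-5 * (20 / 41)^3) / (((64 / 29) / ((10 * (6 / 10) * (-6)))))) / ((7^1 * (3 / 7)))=217500 / 68921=3.16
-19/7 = -2.71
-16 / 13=-1.23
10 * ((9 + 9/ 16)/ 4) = 23.91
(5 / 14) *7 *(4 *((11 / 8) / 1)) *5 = 275 / 4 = 68.75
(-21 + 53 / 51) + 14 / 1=-304 / 51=-5.96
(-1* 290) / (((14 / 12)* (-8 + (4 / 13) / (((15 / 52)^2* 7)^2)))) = 154153125 / 4398818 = 35.04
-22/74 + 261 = 9646/37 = 260.70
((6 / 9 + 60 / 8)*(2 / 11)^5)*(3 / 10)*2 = 0.00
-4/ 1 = -4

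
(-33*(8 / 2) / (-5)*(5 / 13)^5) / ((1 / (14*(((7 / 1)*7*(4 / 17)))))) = 226380000 / 6311981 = 35.87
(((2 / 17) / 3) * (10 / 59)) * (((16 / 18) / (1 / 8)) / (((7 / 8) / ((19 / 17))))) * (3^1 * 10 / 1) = 1945600 / 1074213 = 1.81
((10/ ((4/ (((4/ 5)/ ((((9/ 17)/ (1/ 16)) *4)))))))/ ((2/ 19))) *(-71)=-22933/ 576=-39.81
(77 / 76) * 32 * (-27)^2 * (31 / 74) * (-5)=-34802460 / 703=-49505.63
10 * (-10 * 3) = -300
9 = 9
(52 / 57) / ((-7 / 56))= -416 / 57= -7.30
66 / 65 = 1.02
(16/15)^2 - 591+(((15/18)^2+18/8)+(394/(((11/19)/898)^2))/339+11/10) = 2795632.19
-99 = -99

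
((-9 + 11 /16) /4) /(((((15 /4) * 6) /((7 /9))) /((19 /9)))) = -17689 /116640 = -0.15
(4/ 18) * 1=2/ 9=0.22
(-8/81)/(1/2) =-16/81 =-0.20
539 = 539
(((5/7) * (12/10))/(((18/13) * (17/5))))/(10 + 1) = 65/3927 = 0.02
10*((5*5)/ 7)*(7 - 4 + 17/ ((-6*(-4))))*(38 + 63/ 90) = 287025/ 56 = 5125.45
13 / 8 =1.62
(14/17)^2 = 0.68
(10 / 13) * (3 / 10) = 3 / 13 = 0.23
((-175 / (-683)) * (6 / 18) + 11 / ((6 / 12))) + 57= 162046 / 2049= 79.09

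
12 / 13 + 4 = 64 / 13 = 4.92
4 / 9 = 0.44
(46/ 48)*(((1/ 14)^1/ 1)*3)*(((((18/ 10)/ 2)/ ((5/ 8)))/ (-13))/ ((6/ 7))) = -0.03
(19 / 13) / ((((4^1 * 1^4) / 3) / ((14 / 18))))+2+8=10.85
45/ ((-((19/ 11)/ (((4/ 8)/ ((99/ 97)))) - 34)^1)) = 4365/ 2956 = 1.48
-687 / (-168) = 4.09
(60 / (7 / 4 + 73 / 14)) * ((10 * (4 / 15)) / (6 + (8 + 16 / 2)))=448 / 429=1.04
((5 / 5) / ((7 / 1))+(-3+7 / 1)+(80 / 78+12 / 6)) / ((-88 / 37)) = -3.01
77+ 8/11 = 855/11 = 77.73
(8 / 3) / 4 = 2 / 3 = 0.67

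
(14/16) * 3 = 2.62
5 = 5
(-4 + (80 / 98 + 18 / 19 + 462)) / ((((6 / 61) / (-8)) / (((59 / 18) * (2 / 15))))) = -136934752 / 8379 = -16342.61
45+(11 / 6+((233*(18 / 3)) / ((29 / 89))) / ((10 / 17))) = 6386267 / 870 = 7340.54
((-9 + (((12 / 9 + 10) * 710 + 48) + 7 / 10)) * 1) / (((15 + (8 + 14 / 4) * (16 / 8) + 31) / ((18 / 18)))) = 242591 / 2070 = 117.19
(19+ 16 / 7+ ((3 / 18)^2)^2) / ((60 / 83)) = 29.45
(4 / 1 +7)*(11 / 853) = 121 / 853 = 0.14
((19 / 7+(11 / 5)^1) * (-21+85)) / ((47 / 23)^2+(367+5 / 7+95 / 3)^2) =183431808 / 93029424925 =0.00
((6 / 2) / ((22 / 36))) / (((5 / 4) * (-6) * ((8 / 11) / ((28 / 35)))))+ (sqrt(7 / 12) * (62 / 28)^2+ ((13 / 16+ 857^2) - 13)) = 961 * sqrt(21) / 1176+ 293774437 / 400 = 734439.84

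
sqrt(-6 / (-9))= sqrt(6) / 3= 0.82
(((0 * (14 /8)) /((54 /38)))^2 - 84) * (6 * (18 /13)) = -9072 /13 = -697.85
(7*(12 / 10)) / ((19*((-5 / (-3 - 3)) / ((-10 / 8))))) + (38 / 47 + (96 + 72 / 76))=433519 / 4465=97.09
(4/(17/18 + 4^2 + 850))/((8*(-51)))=-3/265285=-0.00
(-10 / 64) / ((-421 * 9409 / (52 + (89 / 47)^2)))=613945 / 280008528032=0.00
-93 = -93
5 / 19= 0.26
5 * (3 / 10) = 3 / 2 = 1.50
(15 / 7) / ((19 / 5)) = 75 / 133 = 0.56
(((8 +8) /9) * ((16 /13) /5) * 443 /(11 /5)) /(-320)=-1772 /6435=-0.28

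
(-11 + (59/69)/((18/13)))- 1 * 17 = -34009/1242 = -27.38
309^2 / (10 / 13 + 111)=1241253 / 1453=854.27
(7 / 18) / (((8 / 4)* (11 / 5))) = 35 / 396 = 0.09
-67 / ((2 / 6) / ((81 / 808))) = -16281 / 808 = -20.15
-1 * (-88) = 88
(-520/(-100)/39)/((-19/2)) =-4/285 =-0.01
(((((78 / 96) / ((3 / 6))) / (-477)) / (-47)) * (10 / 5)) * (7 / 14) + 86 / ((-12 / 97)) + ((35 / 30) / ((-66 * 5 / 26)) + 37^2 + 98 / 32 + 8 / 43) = 676.99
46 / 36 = 23 / 18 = 1.28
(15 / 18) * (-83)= -415 / 6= -69.17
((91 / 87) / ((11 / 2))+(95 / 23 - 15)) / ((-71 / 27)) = 2115576 / 520927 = 4.06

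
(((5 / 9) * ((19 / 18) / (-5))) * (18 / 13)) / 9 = -19 / 1053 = -0.02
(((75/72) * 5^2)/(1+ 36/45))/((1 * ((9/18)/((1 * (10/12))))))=15625/648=24.11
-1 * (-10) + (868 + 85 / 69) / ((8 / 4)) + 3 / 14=444.83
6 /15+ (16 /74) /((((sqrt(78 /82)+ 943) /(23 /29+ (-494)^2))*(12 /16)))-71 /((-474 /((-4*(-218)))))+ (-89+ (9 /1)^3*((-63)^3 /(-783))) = 359922099705992426 /1545267231695-113233072*sqrt(1599) /58681034115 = 232918.92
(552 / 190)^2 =76176 / 9025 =8.44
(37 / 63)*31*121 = 138787 / 63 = 2202.97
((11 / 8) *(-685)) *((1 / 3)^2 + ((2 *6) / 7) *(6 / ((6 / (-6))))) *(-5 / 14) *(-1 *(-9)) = -24149675 / 784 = -30803.16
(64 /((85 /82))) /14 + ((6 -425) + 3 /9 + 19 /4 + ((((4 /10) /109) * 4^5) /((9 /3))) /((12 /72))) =-401.99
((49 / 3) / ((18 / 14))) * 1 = 343 / 27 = 12.70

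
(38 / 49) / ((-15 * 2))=-19 / 735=-0.03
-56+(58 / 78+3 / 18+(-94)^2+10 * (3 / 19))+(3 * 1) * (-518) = 10712621 / 1482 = 7228.49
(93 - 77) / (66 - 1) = 16 / 65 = 0.25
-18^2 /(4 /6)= -486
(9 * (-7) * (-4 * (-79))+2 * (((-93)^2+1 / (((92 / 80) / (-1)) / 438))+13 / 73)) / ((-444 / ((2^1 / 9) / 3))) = 2830276 / 5031963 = 0.56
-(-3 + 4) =-1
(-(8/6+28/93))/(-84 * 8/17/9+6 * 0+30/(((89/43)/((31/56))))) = -6439328/14307647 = -0.45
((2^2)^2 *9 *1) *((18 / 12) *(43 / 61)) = 9288 / 61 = 152.26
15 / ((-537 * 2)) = -5 / 358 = -0.01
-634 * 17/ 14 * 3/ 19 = -16167/ 133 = -121.56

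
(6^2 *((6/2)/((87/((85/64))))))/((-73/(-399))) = 305235/33872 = 9.01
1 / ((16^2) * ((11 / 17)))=17 / 2816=0.01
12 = 12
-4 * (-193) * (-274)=-211528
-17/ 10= -1.70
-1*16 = -16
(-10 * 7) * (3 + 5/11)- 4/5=-13344/55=-242.62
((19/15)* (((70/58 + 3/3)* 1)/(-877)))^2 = 1478656/145538435025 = 0.00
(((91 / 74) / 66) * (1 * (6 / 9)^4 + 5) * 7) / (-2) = -268177 / 791208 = -0.34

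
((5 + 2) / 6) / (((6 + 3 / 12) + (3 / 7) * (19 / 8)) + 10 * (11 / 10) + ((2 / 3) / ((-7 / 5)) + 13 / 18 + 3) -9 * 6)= -84 / 2339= -0.04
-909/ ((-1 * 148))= 909/ 148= 6.14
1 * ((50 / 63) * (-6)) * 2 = -200 / 21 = -9.52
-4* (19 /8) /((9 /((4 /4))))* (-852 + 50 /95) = 8089 /9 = 898.78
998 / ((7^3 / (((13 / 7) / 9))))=12974 / 21609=0.60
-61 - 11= -72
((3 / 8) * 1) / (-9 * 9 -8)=-3 / 712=-0.00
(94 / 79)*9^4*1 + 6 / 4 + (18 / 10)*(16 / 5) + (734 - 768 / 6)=33259077 / 3950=8420.02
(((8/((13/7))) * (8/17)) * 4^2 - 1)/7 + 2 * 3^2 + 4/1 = 26.49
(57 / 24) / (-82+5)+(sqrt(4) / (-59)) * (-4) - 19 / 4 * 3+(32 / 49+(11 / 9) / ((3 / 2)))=-87081091 / 6869016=-12.68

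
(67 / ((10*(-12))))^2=4489 / 14400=0.31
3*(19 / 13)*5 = 285 / 13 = 21.92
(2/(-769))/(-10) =1/3845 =0.00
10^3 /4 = 250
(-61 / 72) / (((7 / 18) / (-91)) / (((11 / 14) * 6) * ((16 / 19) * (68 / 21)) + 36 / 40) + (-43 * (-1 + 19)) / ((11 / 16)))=1117058657 / 1484386575656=0.00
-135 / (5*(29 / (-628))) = 16956 / 29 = 584.69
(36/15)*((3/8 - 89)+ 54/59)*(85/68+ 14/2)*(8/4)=-4098501/1180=-3473.31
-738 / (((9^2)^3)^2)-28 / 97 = -878669677006 / 3043962782073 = -0.29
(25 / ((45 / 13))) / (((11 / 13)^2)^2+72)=1856465 / 18639297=0.10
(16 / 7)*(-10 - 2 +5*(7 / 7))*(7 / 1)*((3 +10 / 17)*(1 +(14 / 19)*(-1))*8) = -273280 / 323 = -846.07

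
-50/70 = -5/7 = -0.71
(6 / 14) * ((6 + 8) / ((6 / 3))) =3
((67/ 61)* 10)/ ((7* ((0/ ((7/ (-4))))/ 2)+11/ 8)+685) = 5360/ 334951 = 0.02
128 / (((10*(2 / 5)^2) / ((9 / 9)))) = 80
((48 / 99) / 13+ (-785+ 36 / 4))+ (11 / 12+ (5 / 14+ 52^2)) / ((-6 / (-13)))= 366519553 / 72072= 5085.46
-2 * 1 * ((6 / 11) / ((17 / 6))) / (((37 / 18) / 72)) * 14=-188.81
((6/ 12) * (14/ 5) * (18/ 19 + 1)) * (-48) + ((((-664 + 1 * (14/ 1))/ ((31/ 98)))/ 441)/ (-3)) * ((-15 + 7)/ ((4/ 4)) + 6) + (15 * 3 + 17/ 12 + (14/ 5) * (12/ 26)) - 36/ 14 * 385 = -890020091/ 826956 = -1076.26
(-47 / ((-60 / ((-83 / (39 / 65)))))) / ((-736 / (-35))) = -136535 / 26496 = -5.15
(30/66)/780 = 1/1716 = 0.00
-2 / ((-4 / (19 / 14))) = 19 / 28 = 0.68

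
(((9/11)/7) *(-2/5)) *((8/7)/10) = -72/13475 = -0.01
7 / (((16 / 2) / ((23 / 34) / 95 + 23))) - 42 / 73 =36888663 / 1886320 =19.56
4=4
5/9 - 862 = -7753/9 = -861.44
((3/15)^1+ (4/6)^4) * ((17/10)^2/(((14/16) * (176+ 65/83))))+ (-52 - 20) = -10695513598/148564125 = -71.99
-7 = -7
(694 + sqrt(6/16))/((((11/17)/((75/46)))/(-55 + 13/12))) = -95416325/1012 - 274975 *sqrt(6)/8096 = -94368.10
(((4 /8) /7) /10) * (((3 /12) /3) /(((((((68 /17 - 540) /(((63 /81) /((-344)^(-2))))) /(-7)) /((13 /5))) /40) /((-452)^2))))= 137503946944 /9045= 15202205.30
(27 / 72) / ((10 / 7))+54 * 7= 30261 / 80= 378.26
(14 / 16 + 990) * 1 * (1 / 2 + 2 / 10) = 55489 / 80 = 693.61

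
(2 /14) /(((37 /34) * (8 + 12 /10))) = 85 /5957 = 0.01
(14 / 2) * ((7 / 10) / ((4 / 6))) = 147 / 20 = 7.35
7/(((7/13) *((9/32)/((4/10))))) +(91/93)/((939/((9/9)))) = 897039/48515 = 18.49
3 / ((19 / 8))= 24 / 19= 1.26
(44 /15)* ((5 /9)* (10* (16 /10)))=704 /27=26.07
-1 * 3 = -3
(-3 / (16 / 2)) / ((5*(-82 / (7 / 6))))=7 / 6560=0.00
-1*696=-696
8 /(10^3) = 1 /125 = 0.01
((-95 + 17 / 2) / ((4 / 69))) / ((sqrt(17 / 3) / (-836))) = 2494833 * sqrt(51) / 34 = 524019.74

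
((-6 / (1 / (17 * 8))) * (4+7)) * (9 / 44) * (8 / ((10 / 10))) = -14688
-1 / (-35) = 1 / 35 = 0.03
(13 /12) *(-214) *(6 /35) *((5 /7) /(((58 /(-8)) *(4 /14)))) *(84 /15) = 11128 /145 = 76.74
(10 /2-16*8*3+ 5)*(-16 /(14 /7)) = 2992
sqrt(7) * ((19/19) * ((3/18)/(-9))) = -sqrt(7)/54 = -0.05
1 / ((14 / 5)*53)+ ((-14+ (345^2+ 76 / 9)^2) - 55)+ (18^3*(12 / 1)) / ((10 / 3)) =4257920727484097 / 300510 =14168981822.52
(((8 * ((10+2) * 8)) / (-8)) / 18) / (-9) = 16 / 27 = 0.59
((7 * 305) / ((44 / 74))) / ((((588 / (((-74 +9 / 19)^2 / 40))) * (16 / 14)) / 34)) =6807389611 / 277248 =24553.43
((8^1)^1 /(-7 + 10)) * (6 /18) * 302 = 2416 /9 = 268.44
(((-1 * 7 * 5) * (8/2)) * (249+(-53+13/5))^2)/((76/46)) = -317507778/95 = -3342187.14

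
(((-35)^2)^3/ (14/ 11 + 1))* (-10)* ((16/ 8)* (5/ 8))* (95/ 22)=-174635234375/ 4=-43658808593.75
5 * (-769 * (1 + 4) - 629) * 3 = -67110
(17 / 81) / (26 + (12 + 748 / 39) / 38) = 221 / 28242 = 0.01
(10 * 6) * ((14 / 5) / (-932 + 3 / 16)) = -2688 / 14909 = -0.18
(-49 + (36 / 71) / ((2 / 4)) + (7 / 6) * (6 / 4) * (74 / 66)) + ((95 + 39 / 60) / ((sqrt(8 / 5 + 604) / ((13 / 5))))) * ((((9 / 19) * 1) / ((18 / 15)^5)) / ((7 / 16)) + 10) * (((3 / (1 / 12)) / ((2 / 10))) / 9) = 2063.05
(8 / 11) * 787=6296 / 11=572.36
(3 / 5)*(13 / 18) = 13 / 30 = 0.43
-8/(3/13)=-104/3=-34.67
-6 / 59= -0.10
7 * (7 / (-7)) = -7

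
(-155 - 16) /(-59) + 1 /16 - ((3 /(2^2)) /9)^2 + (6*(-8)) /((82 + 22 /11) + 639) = 739025 /255942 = 2.89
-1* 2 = -2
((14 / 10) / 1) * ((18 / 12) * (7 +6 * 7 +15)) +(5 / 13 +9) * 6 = 12396 / 65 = 190.71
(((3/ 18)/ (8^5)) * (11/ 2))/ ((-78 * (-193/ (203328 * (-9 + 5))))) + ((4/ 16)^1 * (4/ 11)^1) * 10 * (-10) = -256964313/ 28261376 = -9.09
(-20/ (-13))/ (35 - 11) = 5/ 78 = 0.06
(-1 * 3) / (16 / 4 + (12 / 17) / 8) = -102 / 139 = -0.73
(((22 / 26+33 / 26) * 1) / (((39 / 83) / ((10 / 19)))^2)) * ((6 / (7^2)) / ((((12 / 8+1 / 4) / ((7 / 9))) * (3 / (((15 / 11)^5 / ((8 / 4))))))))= 64584375000 / 568989273853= 0.11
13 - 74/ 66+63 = 2471/ 33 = 74.88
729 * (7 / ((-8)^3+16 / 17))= -28917 / 2896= -9.99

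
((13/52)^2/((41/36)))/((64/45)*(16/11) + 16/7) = 31185/2474432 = 0.01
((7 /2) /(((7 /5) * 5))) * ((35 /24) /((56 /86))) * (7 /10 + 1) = 731 /384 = 1.90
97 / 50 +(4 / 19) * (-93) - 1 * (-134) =110543 / 950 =116.36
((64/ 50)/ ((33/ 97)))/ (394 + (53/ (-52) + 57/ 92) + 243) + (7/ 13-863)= -3521292550804/ 4082868075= -862.46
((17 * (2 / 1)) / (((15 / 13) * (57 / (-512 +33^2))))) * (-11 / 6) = -546.86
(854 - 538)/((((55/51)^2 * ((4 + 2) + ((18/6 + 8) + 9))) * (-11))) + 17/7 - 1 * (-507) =1539685744/3028025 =508.48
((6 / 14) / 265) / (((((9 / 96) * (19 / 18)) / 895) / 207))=21342528 / 7049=3027.74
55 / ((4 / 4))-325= -270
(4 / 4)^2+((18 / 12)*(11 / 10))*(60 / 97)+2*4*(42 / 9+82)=695.35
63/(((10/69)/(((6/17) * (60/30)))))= 306.85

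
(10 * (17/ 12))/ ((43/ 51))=1445/ 86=16.80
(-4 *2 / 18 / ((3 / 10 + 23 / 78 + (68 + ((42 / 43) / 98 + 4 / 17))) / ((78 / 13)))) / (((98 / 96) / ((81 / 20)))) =-73895328 / 480828019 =-0.15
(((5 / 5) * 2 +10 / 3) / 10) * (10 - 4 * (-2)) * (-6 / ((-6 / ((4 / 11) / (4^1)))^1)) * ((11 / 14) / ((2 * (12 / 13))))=0.37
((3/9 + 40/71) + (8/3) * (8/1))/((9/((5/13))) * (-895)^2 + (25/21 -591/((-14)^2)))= 928060/782523809597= 0.00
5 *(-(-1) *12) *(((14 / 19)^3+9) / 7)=3868500 / 48013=80.57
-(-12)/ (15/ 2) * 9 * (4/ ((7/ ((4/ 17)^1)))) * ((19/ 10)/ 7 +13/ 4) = 8352/ 1225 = 6.82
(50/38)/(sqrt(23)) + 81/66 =25 * sqrt(23)/437 + 27/22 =1.50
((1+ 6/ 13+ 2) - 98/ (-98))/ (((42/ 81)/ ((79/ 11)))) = 61857/ 1001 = 61.80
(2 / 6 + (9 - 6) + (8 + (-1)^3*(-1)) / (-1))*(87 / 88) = -493 / 88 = -5.60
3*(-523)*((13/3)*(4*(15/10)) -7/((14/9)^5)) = -3041636727/76832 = -39588.15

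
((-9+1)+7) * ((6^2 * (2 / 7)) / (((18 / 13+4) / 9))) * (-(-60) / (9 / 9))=-1031.51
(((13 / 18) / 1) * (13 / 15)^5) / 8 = 4826809 / 109350000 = 0.04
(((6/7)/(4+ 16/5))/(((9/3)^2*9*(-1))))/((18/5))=-25/61236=-0.00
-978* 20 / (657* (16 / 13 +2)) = -42380 / 4599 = -9.22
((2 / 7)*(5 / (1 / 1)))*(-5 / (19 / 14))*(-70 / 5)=1400 / 19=73.68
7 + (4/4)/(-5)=6.80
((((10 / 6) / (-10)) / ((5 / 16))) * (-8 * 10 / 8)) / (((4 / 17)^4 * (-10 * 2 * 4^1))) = -83521 / 3840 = -21.75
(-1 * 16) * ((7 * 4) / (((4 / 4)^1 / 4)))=-1792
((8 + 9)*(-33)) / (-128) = 561 / 128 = 4.38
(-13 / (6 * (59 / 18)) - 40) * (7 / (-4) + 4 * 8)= -290279 / 236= -1230.00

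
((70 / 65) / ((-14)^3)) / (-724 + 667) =1 / 145236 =0.00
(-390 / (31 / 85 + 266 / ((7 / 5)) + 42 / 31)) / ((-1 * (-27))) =-342550 / 4546629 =-0.08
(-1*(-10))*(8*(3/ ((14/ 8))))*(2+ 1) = 2880/ 7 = 411.43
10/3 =3.33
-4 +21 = 17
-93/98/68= -93/6664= -0.01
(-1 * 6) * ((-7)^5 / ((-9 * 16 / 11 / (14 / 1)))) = -1294139 / 12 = -107844.92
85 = 85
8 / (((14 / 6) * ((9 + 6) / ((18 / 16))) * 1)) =9 / 35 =0.26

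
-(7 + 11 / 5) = -46 / 5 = -9.20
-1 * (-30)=30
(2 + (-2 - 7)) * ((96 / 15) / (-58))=112 / 145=0.77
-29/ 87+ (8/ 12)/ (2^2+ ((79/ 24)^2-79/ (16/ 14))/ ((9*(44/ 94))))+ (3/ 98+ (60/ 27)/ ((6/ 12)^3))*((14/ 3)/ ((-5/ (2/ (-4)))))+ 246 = 538355210681/ 2120264370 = 253.91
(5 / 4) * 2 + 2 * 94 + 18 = 417 / 2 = 208.50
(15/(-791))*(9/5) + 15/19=11352/15029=0.76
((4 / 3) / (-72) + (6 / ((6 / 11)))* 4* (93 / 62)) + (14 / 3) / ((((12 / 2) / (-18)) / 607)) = -455329 / 54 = -8432.02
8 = 8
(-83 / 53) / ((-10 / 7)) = 581 / 530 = 1.10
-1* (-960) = 960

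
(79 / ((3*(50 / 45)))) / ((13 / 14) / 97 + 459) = 160923 / 3116675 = 0.05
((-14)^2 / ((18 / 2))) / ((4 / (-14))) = -686 / 9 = -76.22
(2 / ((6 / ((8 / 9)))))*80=23.70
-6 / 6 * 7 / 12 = -7 / 12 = -0.58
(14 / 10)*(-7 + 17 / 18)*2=-763 / 45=-16.96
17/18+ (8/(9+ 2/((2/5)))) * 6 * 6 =2711/126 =21.52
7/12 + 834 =10015/12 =834.58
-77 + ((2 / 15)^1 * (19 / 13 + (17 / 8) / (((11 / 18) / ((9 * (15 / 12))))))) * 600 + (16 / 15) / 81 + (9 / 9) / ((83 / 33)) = 45712306219 / 14420835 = 3169.88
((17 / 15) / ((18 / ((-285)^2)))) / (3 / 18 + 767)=30685 / 4603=6.67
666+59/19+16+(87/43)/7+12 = 3988398/5719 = 697.39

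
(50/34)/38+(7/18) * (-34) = -76649/5814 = -13.18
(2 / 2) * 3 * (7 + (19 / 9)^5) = 2889442 / 19683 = 146.80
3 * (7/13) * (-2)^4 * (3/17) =1008/221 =4.56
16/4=4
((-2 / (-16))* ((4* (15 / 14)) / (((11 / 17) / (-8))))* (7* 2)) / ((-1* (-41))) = -2.26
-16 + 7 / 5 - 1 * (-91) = 382 / 5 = 76.40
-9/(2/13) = -117/2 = -58.50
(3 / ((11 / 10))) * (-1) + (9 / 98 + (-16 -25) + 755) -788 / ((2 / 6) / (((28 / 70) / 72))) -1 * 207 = 7943209 / 16170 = 491.23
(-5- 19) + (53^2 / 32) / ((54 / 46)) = 43871 / 864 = 50.78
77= 77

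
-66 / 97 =-0.68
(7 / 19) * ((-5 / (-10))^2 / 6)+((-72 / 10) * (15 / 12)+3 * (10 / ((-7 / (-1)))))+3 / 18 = -14467 / 3192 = -4.53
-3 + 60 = 57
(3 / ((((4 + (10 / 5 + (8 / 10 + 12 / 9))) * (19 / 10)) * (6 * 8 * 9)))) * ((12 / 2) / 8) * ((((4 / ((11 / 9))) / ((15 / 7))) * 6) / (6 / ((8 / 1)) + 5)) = 315 / 586454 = 0.00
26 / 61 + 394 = 24060 / 61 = 394.43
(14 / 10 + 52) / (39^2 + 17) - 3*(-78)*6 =10797027 / 7690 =1404.03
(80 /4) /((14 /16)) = 160 /7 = 22.86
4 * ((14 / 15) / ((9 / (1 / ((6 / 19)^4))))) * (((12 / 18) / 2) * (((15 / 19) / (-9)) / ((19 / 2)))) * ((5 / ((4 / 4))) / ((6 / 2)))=-12635 / 59049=-0.21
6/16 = 3/8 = 0.38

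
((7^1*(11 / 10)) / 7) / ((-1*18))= -11 / 180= -0.06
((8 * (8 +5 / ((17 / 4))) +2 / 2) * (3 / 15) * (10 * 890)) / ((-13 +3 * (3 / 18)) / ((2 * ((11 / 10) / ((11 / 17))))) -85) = -900680 / 603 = -1493.67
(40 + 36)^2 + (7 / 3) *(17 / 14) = 34673 / 6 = 5778.83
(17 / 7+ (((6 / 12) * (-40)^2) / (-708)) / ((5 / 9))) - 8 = -3141 / 413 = -7.61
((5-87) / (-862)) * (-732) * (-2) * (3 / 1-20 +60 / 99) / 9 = -10824328 / 42669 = -253.68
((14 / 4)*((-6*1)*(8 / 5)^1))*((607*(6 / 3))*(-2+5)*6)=-734227.20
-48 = -48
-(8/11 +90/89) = -1702/979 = -1.74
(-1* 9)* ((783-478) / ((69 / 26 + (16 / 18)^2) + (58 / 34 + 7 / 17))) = -98276490 / 199117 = -493.56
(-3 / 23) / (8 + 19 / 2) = -6 / 805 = -0.01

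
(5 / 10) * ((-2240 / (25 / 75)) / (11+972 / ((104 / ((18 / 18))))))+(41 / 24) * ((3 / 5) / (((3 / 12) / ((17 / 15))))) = -12735287 / 79350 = -160.50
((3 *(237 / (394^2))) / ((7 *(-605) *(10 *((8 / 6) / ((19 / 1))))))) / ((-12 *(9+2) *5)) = 13509 / 5785335248000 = 0.00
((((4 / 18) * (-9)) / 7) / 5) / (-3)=2 / 105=0.02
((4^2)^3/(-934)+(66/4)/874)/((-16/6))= 10693479/6530528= 1.64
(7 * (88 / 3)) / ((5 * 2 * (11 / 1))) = 28 / 15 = 1.87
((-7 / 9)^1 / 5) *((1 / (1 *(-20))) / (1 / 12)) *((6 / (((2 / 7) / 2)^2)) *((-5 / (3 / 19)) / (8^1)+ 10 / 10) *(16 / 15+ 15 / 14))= -173.56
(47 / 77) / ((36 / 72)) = 94 / 77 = 1.22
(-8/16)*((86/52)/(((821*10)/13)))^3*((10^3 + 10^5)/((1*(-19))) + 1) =8028696367/168229848944000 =0.00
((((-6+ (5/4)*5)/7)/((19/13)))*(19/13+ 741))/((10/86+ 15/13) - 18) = -70993/65464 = -1.08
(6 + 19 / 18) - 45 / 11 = 587 / 198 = 2.96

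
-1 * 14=-14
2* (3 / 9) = 2 / 3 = 0.67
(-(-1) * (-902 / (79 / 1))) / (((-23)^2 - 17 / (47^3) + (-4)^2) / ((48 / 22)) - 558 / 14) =-0.05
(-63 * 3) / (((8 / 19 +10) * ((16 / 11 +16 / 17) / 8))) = -969 / 16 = -60.56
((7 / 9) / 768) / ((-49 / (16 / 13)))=-1 / 39312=-0.00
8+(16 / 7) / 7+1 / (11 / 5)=4733 / 539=8.78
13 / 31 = 0.42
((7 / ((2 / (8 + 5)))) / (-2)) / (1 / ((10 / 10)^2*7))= -637 / 4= -159.25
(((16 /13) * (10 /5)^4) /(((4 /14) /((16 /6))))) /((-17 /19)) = -136192 /663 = -205.42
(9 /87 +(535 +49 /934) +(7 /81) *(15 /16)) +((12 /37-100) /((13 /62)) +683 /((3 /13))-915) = 5922407205485 /2814127056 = 2104.53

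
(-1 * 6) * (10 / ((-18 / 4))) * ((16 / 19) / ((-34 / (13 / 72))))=-520 / 8721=-0.06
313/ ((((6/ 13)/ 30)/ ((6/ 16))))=61035/ 8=7629.38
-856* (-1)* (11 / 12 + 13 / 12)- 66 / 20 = 17087 / 10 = 1708.70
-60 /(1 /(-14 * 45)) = 37800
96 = 96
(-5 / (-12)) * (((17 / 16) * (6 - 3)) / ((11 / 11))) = 85 / 64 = 1.33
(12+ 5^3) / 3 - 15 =30.67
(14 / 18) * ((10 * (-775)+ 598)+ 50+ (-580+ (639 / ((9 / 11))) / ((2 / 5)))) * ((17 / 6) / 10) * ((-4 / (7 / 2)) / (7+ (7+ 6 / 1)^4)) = 194803 / 3856680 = 0.05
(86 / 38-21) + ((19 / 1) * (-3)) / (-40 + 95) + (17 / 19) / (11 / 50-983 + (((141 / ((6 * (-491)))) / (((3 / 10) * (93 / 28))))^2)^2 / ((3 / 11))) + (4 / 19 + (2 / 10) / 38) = -424422422096008314527413788075 / 21700344257143850568890172146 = -19.56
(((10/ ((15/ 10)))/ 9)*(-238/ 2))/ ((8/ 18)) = -595/ 3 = -198.33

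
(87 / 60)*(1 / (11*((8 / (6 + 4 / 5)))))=493 / 4400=0.11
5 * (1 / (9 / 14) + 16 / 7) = 1210 / 63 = 19.21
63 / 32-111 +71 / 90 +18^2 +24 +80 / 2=402851 / 1440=279.76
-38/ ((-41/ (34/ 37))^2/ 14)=-614992/ 2301289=-0.27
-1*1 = -1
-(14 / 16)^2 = -49 / 64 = -0.77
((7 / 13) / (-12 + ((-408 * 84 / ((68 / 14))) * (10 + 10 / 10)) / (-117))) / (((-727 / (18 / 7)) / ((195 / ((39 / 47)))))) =-2115 / 3078118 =-0.00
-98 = -98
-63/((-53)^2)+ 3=8364/2809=2.98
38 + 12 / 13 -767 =-9465 / 13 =-728.08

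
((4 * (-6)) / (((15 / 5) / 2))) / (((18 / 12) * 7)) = -32 / 21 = -1.52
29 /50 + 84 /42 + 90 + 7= 99.58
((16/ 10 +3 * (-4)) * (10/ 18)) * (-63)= 364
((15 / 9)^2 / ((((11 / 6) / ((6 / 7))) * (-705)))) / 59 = -20 / 640563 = -0.00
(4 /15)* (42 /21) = 8 /15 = 0.53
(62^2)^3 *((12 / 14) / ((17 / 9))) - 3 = 3067212721179 / 119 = 25774896816.63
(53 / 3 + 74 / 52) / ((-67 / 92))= -68494 / 2613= -26.21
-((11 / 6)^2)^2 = -14641 / 1296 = -11.30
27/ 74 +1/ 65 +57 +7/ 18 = 1250413/ 21645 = 57.77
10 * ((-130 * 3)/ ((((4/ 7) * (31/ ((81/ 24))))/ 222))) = -20454525/ 124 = -164955.85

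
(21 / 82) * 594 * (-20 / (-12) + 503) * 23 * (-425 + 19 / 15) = -153380741976 / 205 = -748198741.35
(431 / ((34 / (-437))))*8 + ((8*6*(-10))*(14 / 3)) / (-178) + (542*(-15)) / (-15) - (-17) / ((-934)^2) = -57760824517055 / 1319874628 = -43762.36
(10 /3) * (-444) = -1480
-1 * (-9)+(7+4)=20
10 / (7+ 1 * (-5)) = 5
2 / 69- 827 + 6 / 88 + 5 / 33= -2510017 / 3036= -826.75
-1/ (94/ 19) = -19/ 94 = -0.20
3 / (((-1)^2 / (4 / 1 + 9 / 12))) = 57 / 4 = 14.25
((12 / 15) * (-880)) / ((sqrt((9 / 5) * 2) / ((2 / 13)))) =-57.08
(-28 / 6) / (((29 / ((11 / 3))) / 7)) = -1078 / 261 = -4.13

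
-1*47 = -47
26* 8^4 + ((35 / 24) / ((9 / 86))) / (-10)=23002835 / 216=106494.61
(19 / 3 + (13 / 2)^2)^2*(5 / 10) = 339889 / 288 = 1180.17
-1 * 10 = -10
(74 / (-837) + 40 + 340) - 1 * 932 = -462098 / 837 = -552.09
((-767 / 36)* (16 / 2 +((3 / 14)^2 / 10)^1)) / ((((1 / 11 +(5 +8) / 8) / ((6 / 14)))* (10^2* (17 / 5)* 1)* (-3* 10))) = 132368093 / 31697316000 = 0.00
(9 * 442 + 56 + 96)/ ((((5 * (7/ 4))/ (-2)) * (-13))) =944/ 13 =72.62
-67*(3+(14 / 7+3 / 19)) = -6566 / 19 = -345.58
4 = 4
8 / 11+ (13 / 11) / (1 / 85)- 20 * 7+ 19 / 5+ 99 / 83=-154413 / 4565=-33.83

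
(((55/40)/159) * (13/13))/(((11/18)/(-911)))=-2733/212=-12.89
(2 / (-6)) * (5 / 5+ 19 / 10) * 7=-203 / 30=-6.77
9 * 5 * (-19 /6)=-285 /2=-142.50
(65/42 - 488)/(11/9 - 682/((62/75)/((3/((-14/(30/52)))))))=-1593618/338129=-4.71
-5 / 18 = -0.28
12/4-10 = -7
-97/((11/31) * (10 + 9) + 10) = -3007/519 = -5.79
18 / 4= 9 / 2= 4.50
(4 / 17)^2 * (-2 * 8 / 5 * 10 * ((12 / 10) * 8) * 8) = -196608 / 1445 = -136.06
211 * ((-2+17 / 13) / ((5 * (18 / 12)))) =-1266 / 65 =-19.48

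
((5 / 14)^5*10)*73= 1140625 / 268912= 4.24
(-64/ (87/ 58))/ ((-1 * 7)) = 128/ 21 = 6.10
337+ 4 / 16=1349 / 4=337.25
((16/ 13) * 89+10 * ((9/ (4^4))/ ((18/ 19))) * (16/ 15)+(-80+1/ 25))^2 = 218648824801/ 243360000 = 898.46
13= 13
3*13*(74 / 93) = 962 / 31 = 31.03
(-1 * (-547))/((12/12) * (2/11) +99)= 6017/1091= 5.52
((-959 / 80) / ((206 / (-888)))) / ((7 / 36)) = 265.75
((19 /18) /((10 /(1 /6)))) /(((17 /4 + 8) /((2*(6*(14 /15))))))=76 /4725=0.02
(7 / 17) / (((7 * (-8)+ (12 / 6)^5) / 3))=-7 / 136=-0.05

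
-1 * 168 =-168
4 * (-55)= -220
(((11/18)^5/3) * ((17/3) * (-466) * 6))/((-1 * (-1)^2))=637923011/1417176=450.14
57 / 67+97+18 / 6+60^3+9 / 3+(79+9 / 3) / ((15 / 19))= 217288756 / 1005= 216207.72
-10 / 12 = -5 / 6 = -0.83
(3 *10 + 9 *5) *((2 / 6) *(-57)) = -1425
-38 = -38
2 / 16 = 1 / 8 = 0.12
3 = 3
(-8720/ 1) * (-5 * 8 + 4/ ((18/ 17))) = 2842720/ 9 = 315857.78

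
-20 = -20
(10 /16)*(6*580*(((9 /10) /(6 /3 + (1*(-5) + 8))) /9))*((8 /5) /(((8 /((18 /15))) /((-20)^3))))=-83520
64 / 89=0.72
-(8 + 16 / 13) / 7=-120 / 91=-1.32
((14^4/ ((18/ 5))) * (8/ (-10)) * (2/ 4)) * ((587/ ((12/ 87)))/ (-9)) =2018381.38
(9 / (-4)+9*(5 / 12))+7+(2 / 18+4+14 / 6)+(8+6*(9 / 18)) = 25.94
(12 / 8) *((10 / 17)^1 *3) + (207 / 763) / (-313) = 2.65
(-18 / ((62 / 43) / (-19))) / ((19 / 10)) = 3870 / 31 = 124.84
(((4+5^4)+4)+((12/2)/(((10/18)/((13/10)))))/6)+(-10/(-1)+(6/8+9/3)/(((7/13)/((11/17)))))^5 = 392814720341277542321/610906536934400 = 643002.97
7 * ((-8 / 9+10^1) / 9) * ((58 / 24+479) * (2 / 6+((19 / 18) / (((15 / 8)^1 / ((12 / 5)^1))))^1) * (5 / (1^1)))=628381621 / 21870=28732.58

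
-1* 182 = -182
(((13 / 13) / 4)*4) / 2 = 1 / 2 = 0.50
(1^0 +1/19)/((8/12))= 30/19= 1.58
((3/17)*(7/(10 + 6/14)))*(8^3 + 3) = 75705/1241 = 61.00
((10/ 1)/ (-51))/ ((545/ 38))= -76/ 5559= -0.01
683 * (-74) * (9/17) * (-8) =3639024/17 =214060.24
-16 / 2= -8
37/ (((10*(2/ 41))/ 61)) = 92537/ 20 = 4626.85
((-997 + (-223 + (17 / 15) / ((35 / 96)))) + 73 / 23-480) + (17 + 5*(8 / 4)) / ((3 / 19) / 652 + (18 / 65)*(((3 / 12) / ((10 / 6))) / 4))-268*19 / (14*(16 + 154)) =1648965211632 / 1951686275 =844.89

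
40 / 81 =0.49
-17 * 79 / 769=-1343 / 769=-1.75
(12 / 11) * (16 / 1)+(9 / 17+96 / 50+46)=65.90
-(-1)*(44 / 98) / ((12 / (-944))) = -5192 / 147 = -35.32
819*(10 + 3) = 10647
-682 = -682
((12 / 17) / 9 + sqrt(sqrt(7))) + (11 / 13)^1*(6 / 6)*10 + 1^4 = 7^(1 / 4) + 6325 / 663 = 11.17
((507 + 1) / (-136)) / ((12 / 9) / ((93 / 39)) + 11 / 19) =-3.28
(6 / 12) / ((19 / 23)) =23 / 38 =0.61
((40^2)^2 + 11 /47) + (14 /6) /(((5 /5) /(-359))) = 360841922 /141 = 2559162.57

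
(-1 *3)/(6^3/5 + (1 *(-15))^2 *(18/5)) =-5/1422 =-0.00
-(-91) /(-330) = -91 /330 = -0.28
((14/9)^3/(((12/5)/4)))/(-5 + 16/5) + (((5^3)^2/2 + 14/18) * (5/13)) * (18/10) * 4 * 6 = 129817.13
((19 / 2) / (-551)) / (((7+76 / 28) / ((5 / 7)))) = -5 / 3944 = -0.00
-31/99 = -0.31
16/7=2.29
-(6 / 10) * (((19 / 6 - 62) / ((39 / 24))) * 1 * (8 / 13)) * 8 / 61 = 90368 / 51545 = 1.75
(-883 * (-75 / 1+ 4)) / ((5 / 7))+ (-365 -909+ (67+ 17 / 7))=3029797 / 35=86565.63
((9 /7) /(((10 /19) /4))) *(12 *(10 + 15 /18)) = 8892 /7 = 1270.29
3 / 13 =0.23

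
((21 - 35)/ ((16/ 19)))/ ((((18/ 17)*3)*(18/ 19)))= -42959/ 7776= -5.52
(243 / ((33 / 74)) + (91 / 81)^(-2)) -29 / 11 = 49468336 / 91091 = 543.07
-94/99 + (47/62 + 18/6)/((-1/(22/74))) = -469373/227106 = -2.07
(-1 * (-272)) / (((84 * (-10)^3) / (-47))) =799 / 5250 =0.15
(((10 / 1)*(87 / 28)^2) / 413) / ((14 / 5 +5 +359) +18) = 189225 / 311487904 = 0.00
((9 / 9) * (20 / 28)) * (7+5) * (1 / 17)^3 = 60 / 34391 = 0.00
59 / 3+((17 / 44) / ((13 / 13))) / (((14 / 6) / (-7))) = 2443 / 132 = 18.51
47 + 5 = 52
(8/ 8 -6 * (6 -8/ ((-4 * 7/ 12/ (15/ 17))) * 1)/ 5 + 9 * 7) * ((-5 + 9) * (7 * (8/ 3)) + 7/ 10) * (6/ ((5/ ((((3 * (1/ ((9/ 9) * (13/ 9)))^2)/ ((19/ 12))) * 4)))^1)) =369002304/ 21125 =17467.56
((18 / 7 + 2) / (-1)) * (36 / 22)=-576 / 77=-7.48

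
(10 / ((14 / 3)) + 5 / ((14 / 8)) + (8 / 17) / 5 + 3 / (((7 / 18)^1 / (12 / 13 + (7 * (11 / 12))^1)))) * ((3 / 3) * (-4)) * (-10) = 3818924 / 1547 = 2468.60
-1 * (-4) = 4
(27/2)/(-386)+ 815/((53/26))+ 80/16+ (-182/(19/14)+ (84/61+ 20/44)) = 142147774909/521638084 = 272.50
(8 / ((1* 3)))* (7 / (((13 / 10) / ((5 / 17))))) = 2800 / 663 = 4.22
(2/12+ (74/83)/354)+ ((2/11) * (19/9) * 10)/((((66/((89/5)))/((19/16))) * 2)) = 200643065/255975984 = 0.78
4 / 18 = 2 / 9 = 0.22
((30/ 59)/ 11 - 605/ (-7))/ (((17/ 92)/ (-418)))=-1373421080/ 7021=-195616.16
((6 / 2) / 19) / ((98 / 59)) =177 / 1862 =0.10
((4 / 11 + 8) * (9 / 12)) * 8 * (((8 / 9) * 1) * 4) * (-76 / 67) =-447488 / 2211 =-202.39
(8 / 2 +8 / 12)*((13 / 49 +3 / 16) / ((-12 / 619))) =-219745 / 2016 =-109.00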